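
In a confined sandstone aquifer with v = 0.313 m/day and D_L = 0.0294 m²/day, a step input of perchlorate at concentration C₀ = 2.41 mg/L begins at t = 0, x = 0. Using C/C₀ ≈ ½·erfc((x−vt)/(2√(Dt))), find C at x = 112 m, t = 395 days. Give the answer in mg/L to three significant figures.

2.39 mg/L

For a continuous step input, C/C₀ ≈ ½·erfc((x−vt)/(2√(Dt))).
vt = 0.313 × 395 = 123.635 m and 2√(Dt) = 2√(0.0294 × 395) = 6.816 m.
Argument (x−vt)/(2√(Dt)) = (112 − 123.635)/6.816 = -1.707; ½·erfc(-1.707) = 0.9921.
C = 2.41 × 0.9921 = 2.39 mg/L.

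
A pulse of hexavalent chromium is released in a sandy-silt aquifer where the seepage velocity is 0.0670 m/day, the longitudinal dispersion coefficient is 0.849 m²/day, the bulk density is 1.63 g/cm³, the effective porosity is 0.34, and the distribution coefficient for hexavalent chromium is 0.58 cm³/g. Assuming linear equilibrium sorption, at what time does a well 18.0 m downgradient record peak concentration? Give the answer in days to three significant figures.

Retardation factor R = 1 + ρ_b·K_d/n = 1 + 1.63 × 0.58/0.34 = 3.781.
Sorption retards both mechanisms: v_R = v/R = 0.01772 m/day, D_R = D/R = 0.2245 m²/day.
Peak time from v_R²t² + 2D_R t − x² = 0: t = (√(D_R² + v_R²x²) − D_R)/v_R².
√(D_R² + v_R²x²) = √(0.2245² + 0.01772² × 18.0²) = 0.3900; v_R² = 0.0003140.
t = (0.3900 − 0.2245)/0.0003140 = 527 days.

527 days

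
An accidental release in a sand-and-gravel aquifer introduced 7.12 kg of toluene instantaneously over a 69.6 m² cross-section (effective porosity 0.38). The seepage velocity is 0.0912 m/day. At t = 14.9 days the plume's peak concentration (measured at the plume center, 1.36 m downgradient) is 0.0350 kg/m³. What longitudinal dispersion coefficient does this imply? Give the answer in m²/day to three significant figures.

At the plume center C_max = M/(n_e·A·√(4πDt)), so D = M²/(4πt·(n_e·A·C_max)²).
n_e·A·C_max = 0.38 × 69.6 × 0.0350 = 0.9257 kg/m.
D = 7.12²/(4π × 14.9 × 0.9257²) = 0.316 m²/day.

0.316 m²/day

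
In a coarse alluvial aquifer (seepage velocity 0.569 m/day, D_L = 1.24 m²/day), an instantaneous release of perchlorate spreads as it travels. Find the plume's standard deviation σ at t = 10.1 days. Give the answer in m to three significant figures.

5.00 m

Dispersive spreading gives a Gaussian with σ² = 2Dt; advection only shifts the center.
σ = √(2 × 1.24 × 10.1) = 5.00 m.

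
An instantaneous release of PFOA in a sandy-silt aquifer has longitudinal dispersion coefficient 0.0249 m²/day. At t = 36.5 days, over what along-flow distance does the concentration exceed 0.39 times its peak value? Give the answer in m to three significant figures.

3.70 m

The plume is Gaussian with σ = √(2Dt) = √(2 × 0.0249 × 36.5) = 1.348 m.
C/C_peak = exp(−Δx²/(2σ²)) = 0.39 ⇒ Δx = σ·√(−2 ln 0.39) = 1.348 × 1.372 = 1.849 m.
Width = 2Δx = 3.70 m.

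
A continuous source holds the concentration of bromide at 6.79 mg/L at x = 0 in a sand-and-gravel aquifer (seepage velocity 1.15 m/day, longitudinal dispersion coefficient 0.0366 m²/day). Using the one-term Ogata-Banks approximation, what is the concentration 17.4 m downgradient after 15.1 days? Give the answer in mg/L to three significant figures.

3.30 mg/L

For a continuous step input, C/C₀ ≈ ½·erfc((x−vt)/(2√(Dt))).
vt = 1.15 × 15.1 = 17.365 m and 2√(Dt) = 2√(0.0366 × 15.1) = 1.487 m.
Argument (x−vt)/(2√(Dt)) = (17.4 − 17.365)/1.487 = 0.02354; ½·erfc(0.02354) = 0.4867.
C = 6.79 × 0.4867 = 3.30 mg/L.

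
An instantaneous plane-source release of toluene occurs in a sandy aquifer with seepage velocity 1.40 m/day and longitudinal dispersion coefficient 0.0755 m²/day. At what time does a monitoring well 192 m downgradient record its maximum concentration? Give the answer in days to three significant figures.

137 days

For the 1D instantaneous-source solution, setting ∂C/∂t = 0 at fixed x gives v²t² + 2Dt − x² = 0, so t = (√(D² + v²x²) − D)/v².
√(D² + v²x²) = √(0.0755² + 1.40² × 192²) = 268.8; v² = 1.96.
t = (268.8 − 0.0755)/1.96 = 137 days (vs. the pure-advection estimate x/v = 137 d).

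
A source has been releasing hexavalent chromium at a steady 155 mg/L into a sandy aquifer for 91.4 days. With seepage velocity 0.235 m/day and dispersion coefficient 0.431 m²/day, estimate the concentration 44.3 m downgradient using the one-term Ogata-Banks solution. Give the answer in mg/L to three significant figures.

For a continuous step input, C/C₀ ≈ ½·erfc((x−vt)/(2√(Dt))).
vt = 0.235 × 91.4 = 21.479 m and 2√(Dt) = 2√(0.431 × 91.4) = 12.55 m.
Argument (x−vt)/(2√(Dt)) = (44.3 − 21.479)/12.55 = 1.818; ½·erfc(1.818) = 0.005070.
C = 155 × 0.005070 = 0.786 mg/L.

0.786 mg/L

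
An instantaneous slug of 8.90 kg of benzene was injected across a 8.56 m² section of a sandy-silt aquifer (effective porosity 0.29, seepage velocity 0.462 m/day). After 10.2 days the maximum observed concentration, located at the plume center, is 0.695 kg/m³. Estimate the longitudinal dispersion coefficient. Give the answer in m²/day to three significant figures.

0.208 m²/day

At the plume center C_max = M/(n_e·A·√(4πDt)), so D = M²/(4πt·(n_e·A·C_max)²).
n_e·A·C_max = 0.29 × 8.56 × 0.695 = 1.725 kg/m.
D = 8.90²/(4π × 10.2 × 1.725²) = 0.208 m²/day.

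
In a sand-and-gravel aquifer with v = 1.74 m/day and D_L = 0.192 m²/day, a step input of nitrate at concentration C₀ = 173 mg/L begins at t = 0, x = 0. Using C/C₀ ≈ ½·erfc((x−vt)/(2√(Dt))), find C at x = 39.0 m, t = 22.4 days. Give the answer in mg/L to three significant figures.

85.9 mg/L

For a continuous step input, C/C₀ ≈ ½·erfc((x−vt)/(2√(Dt))).
vt = 1.74 × 22.4 = 38.976 m and 2√(Dt) = 2√(0.192 × 22.4) = 4.148 m.
Argument (x−vt)/(2√(Dt)) = (39.0 − 38.976)/4.148 = 0.005786; ½·erfc(0.005786) = 0.4967.
C = 173 × 0.4967 = 85.9 mg/L.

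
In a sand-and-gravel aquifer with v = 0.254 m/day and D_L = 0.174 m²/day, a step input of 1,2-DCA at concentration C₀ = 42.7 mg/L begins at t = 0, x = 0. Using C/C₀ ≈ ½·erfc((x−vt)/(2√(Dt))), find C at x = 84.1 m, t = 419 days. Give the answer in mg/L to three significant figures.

For a continuous step input, C/C₀ ≈ ½·erfc((x−vt)/(2√(Dt))).
vt = 0.254 × 419 = 106.426 m and 2√(Dt) = 2√(0.174 × 419) = 17.08 m.
Argument (x−vt)/(2√(Dt)) = (84.1 − 106.426)/17.08 = -1.307; ½·erfc(-1.307) = 0.9677.
C = 42.7 × 0.9677 = 41.3 mg/L.

41.3 mg/L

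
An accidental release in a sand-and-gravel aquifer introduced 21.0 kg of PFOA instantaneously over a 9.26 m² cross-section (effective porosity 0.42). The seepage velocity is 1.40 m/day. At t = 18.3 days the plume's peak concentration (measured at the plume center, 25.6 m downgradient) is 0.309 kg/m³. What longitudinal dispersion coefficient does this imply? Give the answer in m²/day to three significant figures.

1.33 m²/day

At the plume center C_max = M/(n_e·A·√(4πDt)), so D = M²/(4πt·(n_e·A·C_max)²).
n_e·A·C_max = 0.42 × 9.26 × 0.309 = 1.202 kg/m.
D = 21.0²/(4π × 18.3 × 1.202²) = 1.33 m²/day.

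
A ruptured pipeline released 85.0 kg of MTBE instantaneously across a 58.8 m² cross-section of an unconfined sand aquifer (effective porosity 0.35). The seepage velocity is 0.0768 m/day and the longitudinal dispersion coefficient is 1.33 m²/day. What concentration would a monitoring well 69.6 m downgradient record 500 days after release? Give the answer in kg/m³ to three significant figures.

For an instantaneous plane source, C(x,t) = M/(n_e·A·√(4πDt)) · exp(−(x−vt)²/(4Dt)), with n_e·A the pore (flow) area.
Plume center vt = 0.0768 × 500 = 38.4 m, so the well at 69.6 m is 31.2 m downgradient of the peak.
√(4πDt) = 91.41 m, giving peak height M/(n_e·A·√(4πDt)) = 85.0/(0.35 × 58.8 × 91.41) = 0.04518 kg/m³.
(x−vt)²/(4Dt) = (31.2)²/(4 × 1.33 × 500) = 0.3660; exp(−0.3660) = 0.6935.
C = 0.04518 × 0.6935 = 0.0313 kg/m³.

0.0313 kg/m³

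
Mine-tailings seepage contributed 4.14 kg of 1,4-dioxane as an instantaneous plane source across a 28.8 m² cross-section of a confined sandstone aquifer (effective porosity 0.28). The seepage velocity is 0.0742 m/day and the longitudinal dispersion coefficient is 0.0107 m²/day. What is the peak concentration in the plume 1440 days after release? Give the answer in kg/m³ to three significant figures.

The peak of an instantaneous 1D plume sits at x = vt; there the Gaussian factor is 1 and C_max = M/(n_e·A·√(4πDt)), where n_e·A is the pore area the mass is dissolved in.
√(4πDt) = √(4π × 0.0107 × 1440) = 13.91 m, so C_max = 4.14/(0.28 × 28.8 × 13.91) = 0.0369 kg/m³.

0.0369 kg/m³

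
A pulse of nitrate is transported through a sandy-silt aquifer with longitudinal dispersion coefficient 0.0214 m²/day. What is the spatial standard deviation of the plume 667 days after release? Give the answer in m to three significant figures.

5.34 m

Dispersive spreading gives a Gaussian with σ² = 2Dt; advection only shifts the center.
σ = √(2 × 0.0214 × 667) = 5.34 m.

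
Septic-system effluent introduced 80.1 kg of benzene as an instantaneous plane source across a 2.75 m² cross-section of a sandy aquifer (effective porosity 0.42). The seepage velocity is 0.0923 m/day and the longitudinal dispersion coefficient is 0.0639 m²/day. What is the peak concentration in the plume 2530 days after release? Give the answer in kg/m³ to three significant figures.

1.54 kg/m³

The peak of an instantaneous 1D plume sits at x = vt; there the Gaussian factor is 1 and C_max = M/(n_e·A·√(4πDt)), where n_e·A is the pore area the mass is dissolved in.
√(4πDt) = √(4π × 0.0639 × 2530) = 45.07 m, so C_max = 80.1/(0.42 × 2.75 × 45.07) = 1.54 kg/m³.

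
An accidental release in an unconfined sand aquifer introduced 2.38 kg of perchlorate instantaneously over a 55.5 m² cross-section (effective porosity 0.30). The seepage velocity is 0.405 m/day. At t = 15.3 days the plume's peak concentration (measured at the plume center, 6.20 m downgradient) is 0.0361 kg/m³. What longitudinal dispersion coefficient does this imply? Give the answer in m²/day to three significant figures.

At the plume center C_max = M/(n_e·A·√(4πDt)), so D = M²/(4πt·(n_e·A·C_max)²).
n_e·A·C_max = 0.30 × 55.5 × 0.0361 = 0.6011 kg/m.
D = 2.38²/(4π × 15.3 × 0.6011²) = 0.0815 m²/day.

0.0815 m²/day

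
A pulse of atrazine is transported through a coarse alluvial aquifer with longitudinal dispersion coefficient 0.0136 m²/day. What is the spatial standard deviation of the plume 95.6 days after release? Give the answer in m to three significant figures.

1.61 m

Dispersive spreading gives a Gaussian with σ² = 2Dt; advection only shifts the center.
σ = √(2 × 0.0136 × 95.6) = 1.61 m.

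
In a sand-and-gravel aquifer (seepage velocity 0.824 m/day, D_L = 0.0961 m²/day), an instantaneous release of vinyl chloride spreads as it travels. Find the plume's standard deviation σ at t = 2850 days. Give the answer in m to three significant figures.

23.4 m

Dispersive spreading gives a Gaussian with σ² = 2Dt; advection only shifts the center.
σ = √(2 × 0.0961 × 2850) = 23.4 m.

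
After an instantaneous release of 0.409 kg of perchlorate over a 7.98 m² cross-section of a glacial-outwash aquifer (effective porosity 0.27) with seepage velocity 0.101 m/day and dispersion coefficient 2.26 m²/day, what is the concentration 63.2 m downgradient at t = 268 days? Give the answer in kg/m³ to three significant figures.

For an instantaneous plane source, C(x,t) = M/(n_e·A·√(4πDt)) · exp(−(x−vt)²/(4Dt)), with n_e·A the pore (flow) area.
Plume center vt = 0.101 × 268 = 27.068 m, so the well at 63.2 m is 36.132 m downgradient of the peak.
√(4πDt) = 87.24 m, giving peak height M/(n_e·A·√(4πDt)) = 0.409/(0.27 × 7.98 × 87.24) = 0.002176 kg/m³.
(x−vt)²/(4Dt) = (36.132)²/(4 × 2.26 × 268) = 0.5389; exp(−0.5389) = 0.5834.
C = 0.002176 × 0.5834 = 0.00127 kg/m³.

0.00127 kg/m³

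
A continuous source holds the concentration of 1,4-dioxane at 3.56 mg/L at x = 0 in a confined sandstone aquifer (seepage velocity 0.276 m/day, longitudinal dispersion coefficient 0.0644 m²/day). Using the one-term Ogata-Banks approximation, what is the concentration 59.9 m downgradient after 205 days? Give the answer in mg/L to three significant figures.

For a continuous step input, C/C₀ ≈ ½·erfc((x−vt)/(2√(Dt))).
vt = 0.276 × 205 = 56.58 m and 2√(Dt) = 2√(0.0644 × 205) = 7.267 m.
Argument (x−vt)/(2√(Dt)) = (59.9 − 56.58)/7.267 = 0.4569; ½·erfc(0.4569) = 0.2591.
C = 3.56 × 0.2591 = 0.922 mg/L.

0.922 mg/L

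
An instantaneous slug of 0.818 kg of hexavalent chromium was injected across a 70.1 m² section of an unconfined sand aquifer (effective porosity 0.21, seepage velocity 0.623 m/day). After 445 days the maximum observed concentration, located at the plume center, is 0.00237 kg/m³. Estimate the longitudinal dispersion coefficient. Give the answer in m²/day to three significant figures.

At the plume center C_max = M/(n_e·A·√(4πDt)), so D = M²/(4πt·(n_e·A·C_max)²).
n_e·A·C_max = 0.21 × 70.1 × 0.00237 = 0.03489 kg/m.
D = 0.818²/(4π × 445 × 0.03489²) = 0.0983 m²/day.

0.0983 m²/day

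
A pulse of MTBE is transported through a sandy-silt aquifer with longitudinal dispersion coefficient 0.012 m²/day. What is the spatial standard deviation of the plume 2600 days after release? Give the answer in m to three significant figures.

7.90 m

Dispersive spreading gives a Gaussian with σ² = 2Dt; advection only shifts the center.
σ = √(2 × 0.012 × 2600) = 7.90 m.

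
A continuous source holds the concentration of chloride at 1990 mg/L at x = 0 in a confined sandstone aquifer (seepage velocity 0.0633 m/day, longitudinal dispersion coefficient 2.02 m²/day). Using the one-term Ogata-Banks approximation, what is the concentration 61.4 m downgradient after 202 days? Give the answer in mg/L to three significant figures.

88.4 mg/L

For a continuous step input, C/C₀ ≈ ½·erfc((x−vt)/(2√(Dt))).
vt = 0.0633 × 202 = 12.7866 m and 2√(Dt) = 2√(2.02 × 202) = 40.40 m.
Argument (x−vt)/(2√(Dt)) = (61.4 − 12.7866)/40.40 = 1.203; ½·erfc(1.203) = 0.04444.
C = 1990 × 0.04444 = 88.4 mg/L.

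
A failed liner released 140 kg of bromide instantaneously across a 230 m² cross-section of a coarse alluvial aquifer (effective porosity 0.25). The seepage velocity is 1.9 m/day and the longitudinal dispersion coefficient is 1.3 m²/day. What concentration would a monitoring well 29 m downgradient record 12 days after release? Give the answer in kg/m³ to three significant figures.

For an instantaneous plane source, C(x,t) = M/(n_e·A·√(4πDt)) · exp(−(x−vt)²/(4Dt)), with n_e·A the pore (flow) area.
Plume center vt = 1.9 × 12 = 22.8 m, so the well at 29 m is 6.2 m downgradient of the peak.
√(4πDt) = 14.00 m, giving peak height M/(n_e·A·√(4πDt)) = 140/(0.25 × 230 × 14.00) = 0.1739 kg/m³.
(x−vt)²/(4Dt) = (6.2)²/(4 × 1.3 × 12) = 0.6160; exp(−0.6160) = 0.5401.
C = 0.1739 × 0.5401 = 0.0939 kg/m³.

0.0939 kg/m³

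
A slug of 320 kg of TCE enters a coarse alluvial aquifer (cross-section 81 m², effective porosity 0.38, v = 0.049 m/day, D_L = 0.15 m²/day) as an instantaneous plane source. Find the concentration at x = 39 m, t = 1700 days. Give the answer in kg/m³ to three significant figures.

For an instantaneous plane source, C(x,t) = M/(n_e·A·√(4πDt)) · exp(−(x−vt)²/(4Dt)), with n_e·A the pore (flow) area.
Plume center vt = 0.049 × 1700 = 83.3 m, so the well at 39 m is 44.3 m upgradient of the peak.
√(4πDt) = 56.61 m, giving peak height M/(n_e·A·√(4πDt)) = 320/(0.38 × 81 × 56.61) = 0.1836 kg/m³.
(x−vt)²/(4Dt) = (-44.3)²/(4 × 0.15 × 1700) = 1.924; exp(−1.924) = 0.1460.
C = 0.1836 × 0.1460 = 0.0268 kg/m³.

0.0268 kg/m³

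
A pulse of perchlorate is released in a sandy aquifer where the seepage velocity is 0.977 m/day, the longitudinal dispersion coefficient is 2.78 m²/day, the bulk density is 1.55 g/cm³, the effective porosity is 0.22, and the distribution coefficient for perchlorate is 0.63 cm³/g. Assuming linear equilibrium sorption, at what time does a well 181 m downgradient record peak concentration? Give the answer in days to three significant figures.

Retardation factor R = 1 + ρ_b·K_d/n = 1 + 1.55 × 0.63/0.22 = 5.439.
Sorption retards both mechanisms: v_R = v/R = 0.1796 m/day, D_R = D/R = 0.5111 m²/day.
Peak time from v_R²t² + 2D_R t − x² = 0: t = (√(D_R² + v_R²x²) − D_R)/v_R².
√(D_R² + v_R²x²) = √(0.5111² + 0.1796² × 181²) = 32.51; v_R² = 0.03226.
t = (32.51 − 0.5111)/0.03226 = 992 days.

992 days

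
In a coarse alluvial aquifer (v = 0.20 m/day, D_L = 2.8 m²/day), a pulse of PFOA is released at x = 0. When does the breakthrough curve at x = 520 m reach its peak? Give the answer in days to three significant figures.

2530 days

For the 1D instantaneous-source solution, setting ∂C/∂t = 0 at fixed x gives v²t² + 2Dt − x² = 0, so t = (√(D² + v²x²) − D)/v².
√(D² + v²x²) = √(2.8² + 0.20² × 520²) = 104.0; v² = 0.04.
t = (104.0 − 2.8)/0.04 = 2530 days (vs. the pure-advection estimate x/v = 2600 d).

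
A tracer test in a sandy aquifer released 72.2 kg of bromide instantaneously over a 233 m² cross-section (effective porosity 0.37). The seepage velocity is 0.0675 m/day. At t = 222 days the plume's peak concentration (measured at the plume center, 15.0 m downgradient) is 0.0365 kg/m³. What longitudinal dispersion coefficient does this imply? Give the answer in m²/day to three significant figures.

0.189 m²/day

At the plume center C_max = M/(n_e·A·√(4πDt)), so D = M²/(4πt·(n_e·A·C_max)²).
n_e·A·C_max = 0.37 × 233 × 0.0365 = 3.147 kg/m.
D = 72.2²/(4π × 222 × 3.147²) = 0.189 m²/day.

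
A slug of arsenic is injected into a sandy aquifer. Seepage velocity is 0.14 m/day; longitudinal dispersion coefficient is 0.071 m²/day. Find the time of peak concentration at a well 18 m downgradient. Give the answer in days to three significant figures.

125 days

For the 1D instantaneous-source solution, setting ∂C/∂t = 0 at fixed x gives v²t² + 2Dt − x² = 0, so t = (√(D² + v²x²) − D)/v².
√(D² + v²x²) = √(0.071² + 0.14² × 18²) = 2.521; v² = 0.0196.
t = (2.521 − 0.071)/0.0196 = 125 days (vs. the pure-advection estimate x/v = 129 d).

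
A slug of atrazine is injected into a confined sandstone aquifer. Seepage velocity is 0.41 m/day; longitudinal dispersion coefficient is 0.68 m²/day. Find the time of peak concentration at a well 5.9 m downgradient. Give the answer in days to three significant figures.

10.9 days

For the 1D instantaneous-source solution, setting ∂C/∂t = 0 at fixed x gives v²t² + 2Dt − x² = 0, so t = (√(D² + v²x²) − D)/v².
√(D² + v²x²) = √(0.68² + 0.41² × 5.9²) = 2.513; v² = 0.1681.
t = (2.513 − 0.68)/0.1681 = 10.9 days (vs. the pure-advection estimate x/v = 14.4 d).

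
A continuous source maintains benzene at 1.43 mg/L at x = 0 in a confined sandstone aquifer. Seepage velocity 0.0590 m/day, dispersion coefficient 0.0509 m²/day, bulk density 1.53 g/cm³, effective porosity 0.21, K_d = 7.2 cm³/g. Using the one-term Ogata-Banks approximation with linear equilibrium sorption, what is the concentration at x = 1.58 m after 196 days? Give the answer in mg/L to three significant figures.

0.0183 mg/L

Retardation factor R = 1 + ρ_b·K_d/n = 1 + 1.53 × 7.2/0.21 = 53.46.
Sorption retards both mechanisms: v_R = v/R = 0.001104 m/day, D_R = D/R = 0.0009521 m²/day.
v_R·t = 0.001104 × 196 = 0.216384 m; 2√(D_R t) = 0.8640 m; argument = (1.58 − 0.216384)/0.8640 = 1.578.
C = C₀ × ½·erfc(1.578) = 1.43 × 0.01282 = 0.0183 mg/L.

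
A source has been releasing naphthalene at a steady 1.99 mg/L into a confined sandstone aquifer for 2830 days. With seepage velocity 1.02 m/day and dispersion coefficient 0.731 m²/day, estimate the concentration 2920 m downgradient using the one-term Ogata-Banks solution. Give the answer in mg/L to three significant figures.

For a continuous step input, C/C₀ ≈ ½·erfc((x−vt)/(2√(Dt))).
vt = 1.02 × 2830 = 2886.6 m and 2√(Dt) = 2√(0.731 × 2830) = 90.97 m.
Argument (x−vt)/(2√(Dt)) = (2920 − 2886.6)/90.97 = 0.3672; ½·erfc(0.3672) = 0.3018.
C = 1.99 × 0.3018 = 0.601 mg/L.

0.601 mg/L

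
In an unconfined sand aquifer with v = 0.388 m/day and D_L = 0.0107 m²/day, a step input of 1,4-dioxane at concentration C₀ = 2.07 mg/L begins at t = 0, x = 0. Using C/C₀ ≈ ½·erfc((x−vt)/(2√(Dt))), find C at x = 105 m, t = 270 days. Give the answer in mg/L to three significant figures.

0.953 mg/L

For a continuous step input, C/C₀ ≈ ½·erfc((x−vt)/(2√(Dt))).
vt = 0.388 × 270 = 104.76 m and 2√(Dt) = 2√(0.0107 × 270) = 3.399 m.
Argument (x−vt)/(2√(Dt)) = (105 − 104.76)/3.399 = 0.07061; ½·erfc(0.07061) = 0.4602.
C = 2.07 × 0.4602 = 0.953 mg/L.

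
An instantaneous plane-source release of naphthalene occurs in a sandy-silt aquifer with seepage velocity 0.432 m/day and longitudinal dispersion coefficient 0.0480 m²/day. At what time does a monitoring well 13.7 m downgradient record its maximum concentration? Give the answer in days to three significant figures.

For the 1D instantaneous-source solution, setting ∂C/∂t = 0 at fixed x gives v²t² + 2Dt − x² = 0, so t = (√(D² + v²x²) − D)/v².
√(D² + v²x²) = √(0.0480² + 0.432² × 13.7²) = 5.919; v² = 0.186624.
t = (5.919 − 0.0480)/0.186624 = 31.5 days (vs. the pure-advection estimate x/v = 31.7 d).

31.5 days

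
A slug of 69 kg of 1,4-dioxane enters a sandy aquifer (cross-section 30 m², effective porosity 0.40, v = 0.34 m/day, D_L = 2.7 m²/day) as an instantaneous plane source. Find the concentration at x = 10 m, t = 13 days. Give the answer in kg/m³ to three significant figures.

0.219 kg/m³

For an instantaneous plane source, C(x,t) = M/(n_e·A·√(4πDt)) · exp(−(x−vt)²/(4Dt)), with n_e·A the pore (flow) area.
Plume center vt = 0.34 × 13 = 4.42 m, so the well at 10 m is 5.58 m downgradient of the peak.
√(4πDt) = 21.00 m, giving peak height M/(n_e·A·√(4πDt)) = 69/(0.40 × 30 × 21.00) = 0.2738 kg/m³.
(x−vt)²/(4Dt) = (5.58)²/(4 × 2.7 × 13) = 0.2218; exp(−0.2218) = 0.8011.
C = 0.2738 × 0.8011 = 0.219 kg/m³.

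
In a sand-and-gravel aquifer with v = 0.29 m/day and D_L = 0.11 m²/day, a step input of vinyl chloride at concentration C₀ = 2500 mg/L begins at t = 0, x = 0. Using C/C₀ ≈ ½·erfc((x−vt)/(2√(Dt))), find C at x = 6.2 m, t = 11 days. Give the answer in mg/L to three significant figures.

66.3 mg/L

For a continuous step input, C/C₀ ≈ ½·erfc((x−vt)/(2√(Dt))).
vt = 0.29 × 11 = 3.19 m and 2√(Dt) = 2√(0.11 × 11) = 2.200 m.
Argument (x−vt)/(2√(Dt)) = (6.2 − 3.19)/2.200 = 1.368; ½·erfc(1.368) = 0.02652.
C = 2500 × 0.02652 = 66.3 mg/L.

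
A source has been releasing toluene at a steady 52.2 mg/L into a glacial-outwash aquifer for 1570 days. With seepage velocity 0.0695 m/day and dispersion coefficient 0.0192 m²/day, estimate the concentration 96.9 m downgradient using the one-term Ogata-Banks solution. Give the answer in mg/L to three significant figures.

49.2 mg/L

For a continuous step input, C/C₀ ≈ ½·erfc((x−vt)/(2√(Dt))).
vt = 0.0695 × 1570 = 109.115 m and 2√(Dt) = 2√(0.0192 × 1570) = 10.98 m.
Argument (x−vt)/(2√(Dt)) = (96.9 − 109.115)/10.98 = -1.112; ½·erfc(-1.112) = 0.9421.
C = 52.2 × 0.9421 = 49.2 mg/L.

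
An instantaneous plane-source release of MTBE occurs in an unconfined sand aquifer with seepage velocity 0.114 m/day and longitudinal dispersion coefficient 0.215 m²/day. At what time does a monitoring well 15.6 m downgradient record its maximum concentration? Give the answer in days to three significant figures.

121 days

For the 1D instantaneous-source solution, setting ∂C/∂t = 0 at fixed x gives v²t² + 2Dt − x² = 0, so t = (√(D² + v²x²) − D)/v².
√(D² + v²x²) = √(0.215² + 0.114² × 15.6²) = 1.791; v² = 0.012996.
t = (1.791 − 0.215)/0.012996 = 121 days (vs. the pure-advection estimate x/v = 137 d).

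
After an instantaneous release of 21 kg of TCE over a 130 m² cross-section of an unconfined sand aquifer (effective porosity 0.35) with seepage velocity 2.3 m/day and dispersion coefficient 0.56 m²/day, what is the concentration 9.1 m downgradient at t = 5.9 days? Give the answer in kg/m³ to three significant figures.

0.0158 kg/m³

For an instantaneous plane source, C(x,t) = M/(n_e·A·√(4πDt)) · exp(−(x−vt)²/(4Dt)), with n_e·A the pore (flow) area.
Plume center vt = 2.3 × 5.9 = 13.57 m, so the well at 9.1 m is 4.47 m upgradient of the peak.
√(4πDt) = 6.444 m, giving peak height M/(n_e·A·√(4πDt)) = 21/(0.35 × 130 × 6.444) = 0.07162 kg/m³.
(x−vt)²/(4Dt) = (-4.47)²/(4 × 0.56 × 5.9) = 1.512; exp(−1.512) = 0.2205.
C = 0.07162 × 0.2205 = 0.0158 kg/m³.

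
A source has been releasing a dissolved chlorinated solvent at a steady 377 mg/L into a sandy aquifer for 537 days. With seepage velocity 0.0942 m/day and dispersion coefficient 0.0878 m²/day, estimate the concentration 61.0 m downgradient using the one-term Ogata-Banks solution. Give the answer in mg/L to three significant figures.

53.4 mg/L

For a continuous step input, C/C₀ ≈ ½·erfc((x−vt)/(2√(Dt))).
vt = 0.0942 × 537 = 50.5854 m and 2√(Dt) = 2√(0.0878 × 537) = 13.73 m.
Argument (x−vt)/(2√(Dt)) = (61.0 − 50.5854)/13.73 = 0.7585; ½·erfc(0.7585) = 0.1417.
C = 377 × 0.1417 = 53.4 mg/L.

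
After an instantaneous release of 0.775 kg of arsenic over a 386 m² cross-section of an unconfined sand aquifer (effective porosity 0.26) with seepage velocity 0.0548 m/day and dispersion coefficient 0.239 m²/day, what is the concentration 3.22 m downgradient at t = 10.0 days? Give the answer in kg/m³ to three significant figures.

0.000668 kg/m³

For an instantaneous plane source, C(x,t) = M/(n_e·A·√(4πDt)) · exp(−(x−vt)²/(4Dt)), with n_e·A the pore (flow) area.
Plume center vt = 0.0548 × 10.0 = 0.548 m, so the well at 3.22 m is 2.672 m downgradient of the peak.
√(4πDt) = 5.480 m, giving peak height M/(n_e·A·√(4πDt)) = 0.775/(0.26 × 386 × 5.480) = 0.001409 kg/m³.
(x−vt)²/(4Dt) = (2.672)²/(4 × 0.239 × 10.0) = 0.7468; exp(−0.7468) = 0.4739.
C = 0.001409 × 0.4739 = 0.000668 kg/m³.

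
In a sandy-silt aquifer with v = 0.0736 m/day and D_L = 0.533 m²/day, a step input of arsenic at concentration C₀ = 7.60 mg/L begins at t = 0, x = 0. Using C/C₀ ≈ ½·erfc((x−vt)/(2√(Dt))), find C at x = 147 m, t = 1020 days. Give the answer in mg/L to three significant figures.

0.111 mg/L

For a continuous step input, C/C₀ ≈ ½·erfc((x−vt)/(2√(Dt))).
vt = 0.0736 × 1020 = 75.072 m and 2√(Dt) = 2√(0.533 × 1020) = 46.63 m.
Argument (x−vt)/(2√(Dt)) = (147 − 75.072)/46.63 = 1.543; ½·erfc(1.543) = 0.01455.
C = 7.60 × 0.01455 = 0.111 mg/L.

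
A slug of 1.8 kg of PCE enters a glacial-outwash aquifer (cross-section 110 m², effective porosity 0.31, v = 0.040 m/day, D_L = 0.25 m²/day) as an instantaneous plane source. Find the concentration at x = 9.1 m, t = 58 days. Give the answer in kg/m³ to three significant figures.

0.00177 kg/m³

For an instantaneous plane source, C(x,t) = M/(n_e·A·√(4πDt)) · exp(−(x−vt)²/(4Dt)), with n_e·A the pore (flow) area.
Plume center vt = 0.040 × 58 = 2.32 m, so the well at 9.1 m is 6.78 m downgradient of the peak.
√(4πDt) = 13.50 m, giving peak height M/(n_e·A·√(4πDt)) = 1.8/(0.31 × 110 × 13.50) = 0.003910 kg/m³.
(x−vt)²/(4Dt) = (6.78)²/(4 × 0.25 × 58) = 0.7926; exp(−0.7926) = 0.4527.
C = 0.003910 × 0.4527 = 0.00177 kg/m³.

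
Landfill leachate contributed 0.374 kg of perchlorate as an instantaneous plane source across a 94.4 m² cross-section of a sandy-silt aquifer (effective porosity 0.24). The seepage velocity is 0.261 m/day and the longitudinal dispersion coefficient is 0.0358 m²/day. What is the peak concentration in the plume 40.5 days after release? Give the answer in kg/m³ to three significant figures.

The peak of an instantaneous 1D plume sits at x = vt; there the Gaussian factor is 1 and C_max = M/(n_e·A·√(4πDt)), where n_e·A is the pore area the mass is dissolved in.
√(4πDt) = √(4π × 0.0358 × 40.5) = 4.268 m, so C_max = 0.374/(0.24 × 94.4 × 4.268) = 0.00387 kg/m³.

0.00387 kg/m³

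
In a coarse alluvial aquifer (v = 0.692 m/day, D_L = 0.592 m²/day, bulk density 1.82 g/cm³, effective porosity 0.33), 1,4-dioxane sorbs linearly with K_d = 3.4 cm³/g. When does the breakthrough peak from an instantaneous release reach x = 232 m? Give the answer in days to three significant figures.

6600 days

Retardation factor R = 1 + ρ_b·K_d/n = 1 + 1.82 × 3.4/0.33 = 19.75.
Sorption retards both mechanisms: v_R = v/R = 0.03504 m/day, D_R = D/R = 0.02997 m²/day.
Peak time from v_R²t² + 2D_R t − x² = 0: t = (√(D_R² + v_R²x²) − D_R)/v_R².
√(D_R² + v_R²x²) = √(0.02997² + 0.03504² × 232²) = 8.129; v_R² = 0.001228.
t = (8.129 − 0.02997)/0.001228 = 6600 days.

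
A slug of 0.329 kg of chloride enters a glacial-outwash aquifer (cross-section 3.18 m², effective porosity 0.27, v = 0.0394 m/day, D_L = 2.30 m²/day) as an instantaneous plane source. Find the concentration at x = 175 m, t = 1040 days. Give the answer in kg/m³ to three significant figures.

For an instantaneous plane source, C(x,t) = M/(n_e·A·√(4πDt)) · exp(−(x−vt)²/(4Dt)), with n_e·A the pore (flow) area.
Plume center vt = 0.0394 × 1040 = 40.976 m, so the well at 175 m is 134.024 m downgradient of the peak.
√(4πDt) = 173.4 m, giving peak height M/(n_e·A·√(4πDt)) = 0.329/(0.27 × 3.18 × 173.4) = 0.002210 kg/m³.
(x−vt)²/(4Dt) = (134.024)²/(4 × 2.30 × 1040) = 1.877; exp(−1.877) = 0.1530.
C = 0.002210 × 0.1530 = 0.000338 kg/m³.

0.000338 kg/m³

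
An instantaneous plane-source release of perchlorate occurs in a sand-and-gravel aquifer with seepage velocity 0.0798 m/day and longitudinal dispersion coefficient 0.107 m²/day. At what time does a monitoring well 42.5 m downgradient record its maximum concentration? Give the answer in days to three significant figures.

For the 1D instantaneous-source solution, setting ∂C/∂t = 0 at fixed x gives v²t² + 2Dt − x² = 0, so t = (√(D² + v²x²) − D)/v².
√(D² + v²x²) = √(0.107² + 0.0798² × 42.5²) = 3.393; v² = 0.00636804.
t = (3.393 − 0.107)/0.00636804 = 516 days (vs. the pure-advection estimate x/v = 533 d).

516 days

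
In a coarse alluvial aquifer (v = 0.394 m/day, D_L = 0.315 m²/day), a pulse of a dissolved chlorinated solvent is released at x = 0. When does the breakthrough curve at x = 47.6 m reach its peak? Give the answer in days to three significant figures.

119 days

For the 1D instantaneous-source solution, setting ∂C/∂t = 0 at fixed x gives v²t² + 2Dt − x² = 0, so t = (√(D² + v²x²) − D)/v².
√(D² + v²x²) = √(0.315² + 0.394² × 47.6²) = 18.76; v² = 0.155236.
t = (18.76 − 0.315)/0.155236 = 119 days (vs. the pure-advection estimate x/v = 121 d).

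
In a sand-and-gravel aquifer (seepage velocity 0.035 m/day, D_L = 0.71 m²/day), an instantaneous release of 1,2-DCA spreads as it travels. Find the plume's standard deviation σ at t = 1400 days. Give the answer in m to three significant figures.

Dispersive spreading gives a Gaussian with σ² = 2Dt; advection only shifts the center.
σ = √(2 × 0.71 × 1400) = 44.6 m.

44.6 m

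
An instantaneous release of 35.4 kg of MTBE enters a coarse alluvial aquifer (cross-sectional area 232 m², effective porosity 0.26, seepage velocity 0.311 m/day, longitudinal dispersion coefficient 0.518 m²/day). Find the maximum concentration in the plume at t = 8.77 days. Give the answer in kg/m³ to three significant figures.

0.0777 kg/m³

The peak of an instantaneous 1D plume sits at x = vt; there the Gaussian factor is 1 and C_max = M/(n_e·A·√(4πDt)), where n_e·A is the pore area the mass is dissolved in.
√(4πDt) = √(4π × 0.518 × 8.77) = 7.556 m, so C_max = 35.4/(0.26 × 232 × 7.556) = 0.0777 kg/m³.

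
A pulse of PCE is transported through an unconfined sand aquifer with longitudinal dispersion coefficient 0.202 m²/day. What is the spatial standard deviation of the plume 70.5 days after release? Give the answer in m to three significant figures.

5.34 m

Dispersive spreading gives a Gaussian with σ² = 2Dt; advection only shifts the center.
σ = √(2 × 0.202 × 70.5) = 5.34 m.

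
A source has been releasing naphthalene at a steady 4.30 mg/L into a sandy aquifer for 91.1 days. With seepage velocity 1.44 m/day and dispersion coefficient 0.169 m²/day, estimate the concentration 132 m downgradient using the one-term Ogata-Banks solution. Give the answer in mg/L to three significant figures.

1.90 mg/L

For a continuous step input, C/C₀ ≈ ½·erfc((x−vt)/(2√(Dt))).
vt = 1.44 × 91.1 = 131.184 m and 2√(Dt) = 2√(0.169 × 91.1) = 7.848 m.
Argument (x−vt)/(2√(Dt)) = (132 − 131.184)/7.848 = 0.1040; ½·erfc(0.1040) = 0.4415.
C = 4.30 × 0.4415 = 1.90 mg/L.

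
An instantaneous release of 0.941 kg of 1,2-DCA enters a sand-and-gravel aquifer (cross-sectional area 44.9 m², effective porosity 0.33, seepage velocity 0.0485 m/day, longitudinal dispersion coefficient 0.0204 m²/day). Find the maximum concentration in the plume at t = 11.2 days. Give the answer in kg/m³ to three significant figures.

The peak of an instantaneous 1D plume sits at x = vt; there the Gaussian factor is 1 and C_max = M/(n_e·A·√(4πDt)), where n_e·A is the pore area the mass is dissolved in.
√(4πDt) = √(4π × 0.0204 × 11.2) = 1.694 m, so C_max = 0.941/(0.33 × 44.9 × 1.694) = 0.0375 kg/m³.

0.0375 kg/m³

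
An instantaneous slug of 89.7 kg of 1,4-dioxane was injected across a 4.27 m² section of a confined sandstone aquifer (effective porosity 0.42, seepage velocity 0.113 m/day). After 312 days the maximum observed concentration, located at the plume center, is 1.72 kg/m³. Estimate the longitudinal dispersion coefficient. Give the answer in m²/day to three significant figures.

At the plume center C_max = M/(n_e·A·√(4πDt)), so D = M²/(4πt·(n_e·A·C_max)²).
n_e·A·C_max = 0.42 × 4.27 × 1.72 = 3.085 kg/m.
D = 89.7²/(4π × 312 × 3.085²) = 0.216 m²/day.

0.216 m²/day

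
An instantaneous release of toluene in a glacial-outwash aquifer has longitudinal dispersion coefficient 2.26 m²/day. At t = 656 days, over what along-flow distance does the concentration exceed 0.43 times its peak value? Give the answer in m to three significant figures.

141 m

The plume is Gaussian with σ = √(2Dt) = √(2 × 2.26 × 656) = 54.45 m.
C/C_peak = exp(−Δx²/(2σ²)) = 0.43 ⇒ Δx = σ·√(−2 ln 0.43) = 54.45 × 1.299 = 70.73 m.
Width = 2Δx = 141 m.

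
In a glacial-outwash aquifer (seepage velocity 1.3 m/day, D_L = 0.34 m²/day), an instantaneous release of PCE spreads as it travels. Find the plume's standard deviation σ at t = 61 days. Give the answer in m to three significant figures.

Dispersive spreading gives a Gaussian with σ² = 2Dt; advection only shifts the center.
σ = √(2 × 0.34 × 61) = 6.44 m.

6.44 m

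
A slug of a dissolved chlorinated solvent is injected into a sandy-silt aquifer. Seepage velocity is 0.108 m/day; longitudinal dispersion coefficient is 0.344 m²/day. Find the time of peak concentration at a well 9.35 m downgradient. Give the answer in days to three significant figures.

62.0 days

For the 1D instantaneous-source solution, setting ∂C/∂t = 0 at fixed x gives v²t² + 2Dt − x² = 0, so t = (√(D² + v²x²) − D)/v².
√(D² + v²x²) = √(0.344² + 0.108² × 9.35²) = 1.067; v² = 0.011664.
t = (1.067 − 0.344)/0.011664 = 62.0 days (vs. the pure-advection estimate x/v = 86.6 d).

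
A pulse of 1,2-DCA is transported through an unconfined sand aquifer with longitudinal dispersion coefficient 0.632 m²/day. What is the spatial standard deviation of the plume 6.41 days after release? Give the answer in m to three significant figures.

2.85 m

Dispersive spreading gives a Gaussian with σ² = 2Dt; advection only shifts the center.
σ = √(2 × 0.632 × 6.41) = 2.85 m.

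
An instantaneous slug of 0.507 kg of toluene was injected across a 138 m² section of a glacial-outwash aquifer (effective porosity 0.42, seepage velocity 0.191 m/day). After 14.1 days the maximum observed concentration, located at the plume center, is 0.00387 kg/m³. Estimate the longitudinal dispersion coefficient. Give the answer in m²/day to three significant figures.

At the plume center C_max = M/(n_e·A·√(4πDt)), so D = M²/(4πt·(n_e·A·C_max)²).
n_e·A·C_max = 0.42 × 138 × 0.00387 = 0.2243 kg/m.
D = 0.507²/(4π × 14.1 × 0.2243²) = 0.0288 m²/day.

0.0288 m²/day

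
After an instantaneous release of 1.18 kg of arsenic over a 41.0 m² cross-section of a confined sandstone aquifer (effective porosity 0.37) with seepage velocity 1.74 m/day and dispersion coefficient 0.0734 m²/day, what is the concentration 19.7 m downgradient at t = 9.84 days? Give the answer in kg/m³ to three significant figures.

0.00259 kg/m³

For an instantaneous plane source, C(x,t) = M/(n_e·A·√(4πDt)) · exp(−(x−vt)²/(4Dt)), with n_e·A the pore (flow) area.
Plume center vt = 1.74 × 9.84 = 17.1216 m, so the well at 19.7 m is 2.5784 m downgradient of the peak.
√(4πDt) = 3.013 m, giving peak height M/(n_e·A·√(4πDt)) = 1.18/(0.37 × 41.0 × 3.013) = 0.02582 kg/m³.
(x−vt)²/(4Dt) = (2.5784)²/(4 × 0.0734 × 9.84) = 2.301; exp(−2.301) = 0.1002.
C = 0.02582 × 0.1002 = 0.00259 kg/m³.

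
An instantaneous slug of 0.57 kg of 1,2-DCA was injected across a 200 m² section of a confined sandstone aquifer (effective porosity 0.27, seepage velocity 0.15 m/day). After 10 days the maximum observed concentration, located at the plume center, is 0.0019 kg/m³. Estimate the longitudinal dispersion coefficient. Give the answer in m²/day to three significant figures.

At the plume center C_max = M/(n_e·A·√(4πDt)), so D = M²/(4πt·(n_e·A·C_max)²).
n_e·A·C_max = 0.27 × 200 × 0.0019 = 0.1026 kg/m.
D = 0.57²/(4π × 10 × 0.1026²) = 0.246 m²/day.

0.246 m²/day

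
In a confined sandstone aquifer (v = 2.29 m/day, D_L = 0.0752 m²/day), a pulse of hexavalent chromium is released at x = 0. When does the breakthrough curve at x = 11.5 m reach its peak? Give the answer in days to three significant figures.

5.01 days

For the 1D instantaneous-source solution, setting ∂C/∂t = 0 at fixed x gives v²t² + 2Dt − x² = 0, so t = (√(D² + v²x²) − D)/v².
√(D² + v²x²) = √(0.0752² + 2.29² × 11.5²) = 26.34; v² = 5.2441.
t = (26.34 − 0.0752)/5.2441 = 5.01 days (vs. the pure-advection estimate x/v = 5.02 d).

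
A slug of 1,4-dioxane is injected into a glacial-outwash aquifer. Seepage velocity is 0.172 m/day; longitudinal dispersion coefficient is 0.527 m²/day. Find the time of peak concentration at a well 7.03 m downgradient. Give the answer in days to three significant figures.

26.8 days

For the 1D instantaneous-source solution, setting ∂C/∂t = 0 at fixed x gives v²t² + 2Dt − x² = 0, so t = (√(D² + v²x²) − D)/v².
√(D² + v²x²) = √(0.527² + 0.172² × 7.03²) = 1.319; v² = 0.029584.
t = (1.319 − 0.527)/0.029584 = 26.8 days (vs. the pure-advection estimate x/v = 40.9 d).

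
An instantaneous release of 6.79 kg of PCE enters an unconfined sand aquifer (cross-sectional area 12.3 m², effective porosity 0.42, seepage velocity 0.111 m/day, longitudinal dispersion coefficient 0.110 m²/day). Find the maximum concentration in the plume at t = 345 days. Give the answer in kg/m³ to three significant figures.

The peak of an instantaneous 1D plume sits at x = vt; there the Gaussian factor is 1 and C_max = M/(n_e·A·√(4πDt)), where n_e·A is the pore area the mass is dissolved in.
√(4πDt) = √(4π × 0.110 × 345) = 21.84 m, so C_max = 6.79/(0.42 × 12.3 × 21.84) = 0.0602 kg/m³.

0.0602 kg/m³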